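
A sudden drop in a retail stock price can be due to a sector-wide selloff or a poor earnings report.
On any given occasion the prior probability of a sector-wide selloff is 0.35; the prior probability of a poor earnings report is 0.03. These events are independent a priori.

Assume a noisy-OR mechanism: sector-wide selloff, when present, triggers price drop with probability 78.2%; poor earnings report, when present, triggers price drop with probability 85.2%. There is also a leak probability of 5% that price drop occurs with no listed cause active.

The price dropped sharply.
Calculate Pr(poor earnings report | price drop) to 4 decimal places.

Pr(poor earnings report | price drop) ≈ 0.0822

Under noisy-OR, P(price drop | causes) = 1 − (1−0.05)·∏(1−qᵢ) over the active causes.
P(price drop) = 0.05×0.65×0.97 + 0.8594×0.65×0.03 + 0.7929×0.35×0.97 + 0.969349×0.35×0.03 = 0.031525 + 0.016758 + 0.269190 + 0.010178 = 0.327651
Restricting to configurations with poor earnings report present: 0.016758 + 0.010178 = 0.026936.
Hence the posterior is 0.026936/0.327651 ≈ 0.0822.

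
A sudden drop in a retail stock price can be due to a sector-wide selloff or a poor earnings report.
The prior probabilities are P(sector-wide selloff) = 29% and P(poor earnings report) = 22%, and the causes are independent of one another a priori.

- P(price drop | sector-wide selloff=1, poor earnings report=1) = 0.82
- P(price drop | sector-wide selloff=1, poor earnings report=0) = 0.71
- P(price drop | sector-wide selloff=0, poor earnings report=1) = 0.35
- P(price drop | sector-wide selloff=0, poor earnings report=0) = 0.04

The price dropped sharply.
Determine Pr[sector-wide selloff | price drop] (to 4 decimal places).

Enumerate the 4 (sector-wide selloff, poor earnings report) configurations and weight by the priors:
  P(price drop) = 0.04·0.71·0.78 + 0.35·0.71·0.22 + 0.71·0.29·0.78 + 0.82·0.29·0.22
        = 0.022152 + 0.054670 + 0.160602 + 0.052316 = 0.289740
Configurations with sector-wide selloff contribute 0.212918, so
  P(sector-wide selloff | price drop) = 0.212918 / 0.289740 ≈ 0.7349

Pr[sector-wide selloff | price drop] ≈ 0.7349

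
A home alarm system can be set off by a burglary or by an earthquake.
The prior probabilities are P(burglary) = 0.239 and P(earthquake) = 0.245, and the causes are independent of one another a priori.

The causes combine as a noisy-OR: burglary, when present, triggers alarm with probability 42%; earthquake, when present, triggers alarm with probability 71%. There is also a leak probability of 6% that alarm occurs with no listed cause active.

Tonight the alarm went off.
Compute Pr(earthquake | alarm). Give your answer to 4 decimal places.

Under noisy-OR, P(alarm | causes) = 1 − (1−0.06)·∏(1−qᵢ) over the active causes.
Enumerate the 4 (burglary, earthquake) configurations and weight by the priors:
  P(alarm) = 0.06×0.761×0.755 + 0.7274×0.761×0.245 + 0.4548×0.239×0.755 + 0.841892×0.239×0.245
        = 0.034473 + 0.135620 + 0.082066 + 0.049297 = 0.301456
The terms with earthquake present sum to 0.184917, so
  P(earthquake | alarm) = 0.184917 / 0.301456 ≈ 0.6134

Pr(earthquake | alarm) ≈ 0.6134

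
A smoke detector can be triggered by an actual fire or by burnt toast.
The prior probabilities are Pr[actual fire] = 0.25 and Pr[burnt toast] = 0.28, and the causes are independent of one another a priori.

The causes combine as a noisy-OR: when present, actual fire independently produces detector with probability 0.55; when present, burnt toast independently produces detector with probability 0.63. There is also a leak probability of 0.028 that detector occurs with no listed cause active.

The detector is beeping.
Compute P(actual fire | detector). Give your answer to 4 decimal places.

P(actual fire | detector) ≈ 0.5167

Under noisy-OR, P(detector | causes) = 1 − (1−0.028)·∏(1−qᵢ) over the active causes.
P(detector) = 0.028·0.75·0.72 + 0.64036·0.75·0.28 + 0.5626·0.25·0.72 + 0.838162·0.25·0.28 = 0.015120 + 0.134476 + 0.101268 + 0.058671 = 0.309535
Restricting to configurations with actual fire present: 0.101268 + 0.058671 = 0.159939.
Hence the posterior is 0.159939/0.309535 ≈ 0.5167.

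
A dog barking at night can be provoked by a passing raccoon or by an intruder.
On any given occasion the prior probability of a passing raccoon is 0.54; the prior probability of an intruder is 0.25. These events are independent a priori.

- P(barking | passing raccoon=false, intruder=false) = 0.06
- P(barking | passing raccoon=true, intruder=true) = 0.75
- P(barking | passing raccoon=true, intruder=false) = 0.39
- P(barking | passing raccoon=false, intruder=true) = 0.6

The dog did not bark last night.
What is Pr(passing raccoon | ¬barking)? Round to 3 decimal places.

Pr(passing raccoon | ¬barking) ≈ 0.431

P(¬barking) = 0.94*0.46*0.75 + 0.4*0.46*0.25 + 0.61*0.54*0.75 + 0.25*0.54*0.25 = 0.324300 + 0.046000 + 0.247050 + 0.033750 = 0.651100
Of this, 0.280800 comes from 0.247050 + 0.033750 (the passing raccoon=true cases).
P(passing raccoon | ¬barking) = 0.280800 / 0.651100 ≈ 0.431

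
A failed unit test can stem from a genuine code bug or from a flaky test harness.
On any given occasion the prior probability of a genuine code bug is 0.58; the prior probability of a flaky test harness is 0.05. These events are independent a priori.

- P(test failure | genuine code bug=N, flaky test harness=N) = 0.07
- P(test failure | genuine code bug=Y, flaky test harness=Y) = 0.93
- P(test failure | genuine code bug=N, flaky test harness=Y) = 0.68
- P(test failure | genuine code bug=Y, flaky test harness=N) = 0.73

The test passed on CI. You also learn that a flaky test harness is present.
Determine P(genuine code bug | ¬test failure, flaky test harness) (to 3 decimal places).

Enumerate both values of genuine code bug and weight by the priors:
  P(¬test failure | flaky test harness) = 0.32·0.42 + 0.07·0.58
        = 0.134400 + 0.040600 = 0.175000
Keeping only the genuine code bug-present terms gives 0.040600, so
  P(genuine code bug | ¬test failure, flaky test harness) = 0.040600 / 0.175000 ≈ 0.232

P(genuine code bug | ¬test failure, flaky test harness) ≈ 0.232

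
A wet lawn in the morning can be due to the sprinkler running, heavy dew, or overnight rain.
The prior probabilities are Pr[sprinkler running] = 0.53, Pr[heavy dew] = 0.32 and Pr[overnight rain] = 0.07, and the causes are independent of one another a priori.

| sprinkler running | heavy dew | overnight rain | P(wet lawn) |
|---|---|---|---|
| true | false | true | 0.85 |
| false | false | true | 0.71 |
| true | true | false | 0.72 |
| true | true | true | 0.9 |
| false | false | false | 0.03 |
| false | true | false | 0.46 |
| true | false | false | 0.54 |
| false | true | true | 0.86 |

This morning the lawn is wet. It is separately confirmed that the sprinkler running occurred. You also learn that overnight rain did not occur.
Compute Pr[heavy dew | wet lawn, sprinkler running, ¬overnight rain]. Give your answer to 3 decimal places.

Pr[heavy dew | wet lawn, sprinkler running, ¬overnight rain] ≈ 0.386

By total probability over both values of heavy dew:
  P(wet lawn | sprinkler running, ¬overnight rain) = 0.54*0.68 + 0.72*0.32
        = 0.367200 + 0.230400 = 0.597600
Configurations with heavy dew contribute 0.230400, so
  P(heavy dew | wet lawn, sprinkler running, ¬overnight rain) = 0.230400 / 0.597600 ≈ 0.386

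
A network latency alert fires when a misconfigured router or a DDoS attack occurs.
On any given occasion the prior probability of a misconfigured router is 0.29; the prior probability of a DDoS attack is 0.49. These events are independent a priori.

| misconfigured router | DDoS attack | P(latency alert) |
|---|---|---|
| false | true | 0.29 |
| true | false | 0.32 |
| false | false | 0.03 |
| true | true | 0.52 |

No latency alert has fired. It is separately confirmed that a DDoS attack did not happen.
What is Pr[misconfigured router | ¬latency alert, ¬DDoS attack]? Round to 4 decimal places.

Enumerate both values of misconfigured router and weight by the priors:
  P(¬latency alert | ¬DDoS attack) = 0.97×0.71 + 0.68×0.29
        = 0.688700 + 0.197200 = 0.885900
Keeping only the misconfigured router-present terms gives 0.197200, so
  P(misconfigured router | ¬latency alert, ¬DDoS attack) = 0.197200 / 0.885900 ≈ 0.2226

Pr[misconfigured router | ¬latency alert, ¬DDoS attack] ≈ 0.2226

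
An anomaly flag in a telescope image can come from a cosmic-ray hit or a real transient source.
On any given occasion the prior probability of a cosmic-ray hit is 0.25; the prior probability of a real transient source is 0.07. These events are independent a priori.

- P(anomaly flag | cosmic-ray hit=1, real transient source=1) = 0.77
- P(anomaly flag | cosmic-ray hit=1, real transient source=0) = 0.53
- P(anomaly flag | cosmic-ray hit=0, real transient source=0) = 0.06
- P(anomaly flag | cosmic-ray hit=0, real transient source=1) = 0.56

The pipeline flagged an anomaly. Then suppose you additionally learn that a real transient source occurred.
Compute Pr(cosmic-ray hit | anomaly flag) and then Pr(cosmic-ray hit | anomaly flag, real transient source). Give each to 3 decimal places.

Numerator (weight on configurations with cosmic-ray hit): 0.123225 + 0.013475 = 0.136700
Denominator P(anomaly flag): 0.06*0.75*0.93 + 0.56*0.75*0.07 + 0.53*0.25*0.93 + 0.77*0.25*0.07 = 0.207950
Posterior = 0.136700 / 0.207950 ≈ 0.657

Now also conditioning on real transient source=true:
Numerator (weight on configurations with cosmic-ray hit): 0.77·0.25 = 0.192500
The normalizing constant is 0.56·0.75 + 0.77·0.25 = 0.612500
P(cosmic-ray hit | anomaly flag, real transient source) = 0.192500/0.612500 ≈ 0.314

Pr(cosmic-ray hit | anomaly flag) ≈ 0.657; Pr(cosmic-ray hit | anomaly flag, real transient source) ≈ 0.314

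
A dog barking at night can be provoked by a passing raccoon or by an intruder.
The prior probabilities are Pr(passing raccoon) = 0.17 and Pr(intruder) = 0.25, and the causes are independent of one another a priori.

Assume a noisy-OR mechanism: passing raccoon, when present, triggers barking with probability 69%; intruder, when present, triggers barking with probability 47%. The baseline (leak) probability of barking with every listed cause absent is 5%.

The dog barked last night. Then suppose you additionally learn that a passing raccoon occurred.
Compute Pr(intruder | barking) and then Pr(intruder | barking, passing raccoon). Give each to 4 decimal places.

Under noisy-OR, P(barking | causes) = 1 − (1−0.05)·∏(1−qᵢ) over the active causes.
Weight on intruder=true, given the evidence: 0.103024 + 0.035866 = 0.138890
Normalizer over all consistent configurations: 0.05·0.83·0.75 + 0.4965·0.83·0.25 + 0.7055·0.17·0.75 + 0.843915·0.17·0.25 = 0.259966
Posterior = 0.138890 / 0.259966 ≈ 0.5343

Now also conditioning on passing raccoon=true:
P(barking | passing raccoon) = 0.7055·0.75 + 0.843915·0.25 = 0.529125 + 0.210979 = 0.740104
Of this, 0.210979 comes from 0.843915·0.25 (the intruder=true cases).
So P(intruder | barking, passing raccoon) = 0.210979/0.740104 ≈ 0.2851.

Pr(intruder | barking) ≈ 0.5343; Pr(intruder | barking, passing raccoon) ≈ 0.2851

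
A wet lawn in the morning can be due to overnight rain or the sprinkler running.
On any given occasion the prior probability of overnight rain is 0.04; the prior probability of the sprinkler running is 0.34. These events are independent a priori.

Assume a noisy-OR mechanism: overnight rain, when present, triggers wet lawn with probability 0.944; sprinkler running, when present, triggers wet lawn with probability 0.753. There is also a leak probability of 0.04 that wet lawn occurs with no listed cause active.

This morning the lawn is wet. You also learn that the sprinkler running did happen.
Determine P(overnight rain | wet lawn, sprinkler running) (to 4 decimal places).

P(overnight rain | wet lawn, sprinkler running) ≈ 0.0511

Under noisy-OR, P(wet lawn | causes) = 1 − (1−0.04)·∏(1−qᵢ) over the active causes.
Numerator (weight on configurations with overnight rain): 0.986721*0.04 = 0.039469
Normalizer over all consistent configurations: 0.76288*0.96 + 0.986721*0.04 = 0.771834
Posterior = 0.039469 / 0.771834 ≈ 0.0511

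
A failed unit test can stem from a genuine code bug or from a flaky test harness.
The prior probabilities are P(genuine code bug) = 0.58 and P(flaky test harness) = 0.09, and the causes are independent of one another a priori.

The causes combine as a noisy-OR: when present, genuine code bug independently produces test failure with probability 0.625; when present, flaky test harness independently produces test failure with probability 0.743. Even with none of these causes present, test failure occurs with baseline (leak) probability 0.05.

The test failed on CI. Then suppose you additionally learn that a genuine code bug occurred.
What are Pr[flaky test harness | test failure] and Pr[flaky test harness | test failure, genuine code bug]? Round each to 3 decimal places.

Under noisy-OR, P(test failure | causes) = 1 − (1−0.05)·∏(1−qᵢ) over the active causes.
P(test failure) = 0.05·0.42·0.91 + 0.75585·0.42·0.09 + 0.64375·0.58·0.91 + 0.908444·0.58·0.09 = 0.019110 + 0.028571 + 0.339771 + 0.047421 = 0.434873
Of this, 0.075992 comes from 0.028571 + 0.047421 (the flaky test harness=true cases).
P(flaky test harness | test failure) = 0.075992 / 0.434873 ≈ 0.175

With the extra evidence:
By total probability over both values of flaky test harness:
  P(test failure | genuine code bug) = 0.64375*0.91 + 0.908444*0.09
        = 0.585813 + 0.081760 = 0.667573
The terms with flaky test harness present sum to 0.081760, so
  P(flaky test harness | test failure, genuine code bug) = 0.081760 / 0.667573 ≈ 0.122

Pr[flaky test harness | test failure] ≈ 0.175; Pr[flaky test harness | test failure, genuine code bug] ≈ 0.122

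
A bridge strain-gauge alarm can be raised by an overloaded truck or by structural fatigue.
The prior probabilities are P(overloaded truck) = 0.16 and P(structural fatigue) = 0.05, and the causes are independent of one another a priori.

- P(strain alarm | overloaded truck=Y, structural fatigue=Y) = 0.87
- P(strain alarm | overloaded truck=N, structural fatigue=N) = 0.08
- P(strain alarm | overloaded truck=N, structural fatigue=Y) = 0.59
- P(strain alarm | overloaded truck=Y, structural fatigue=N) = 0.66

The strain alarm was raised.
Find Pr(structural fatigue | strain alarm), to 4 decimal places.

Pr(structural fatigue | strain alarm) ≈ 0.1620

For the numerator, keep only structural fatigue=true terms: 0.024780 + 0.006960 = 0.031740
The normalizing constant is 0.08×0.84×0.95 + 0.59×0.84×0.05 + 0.66×0.16×0.95 + 0.87×0.16×0.05 = 0.195900
Posterior = 0.031740 / 0.195900 ≈ 0.1620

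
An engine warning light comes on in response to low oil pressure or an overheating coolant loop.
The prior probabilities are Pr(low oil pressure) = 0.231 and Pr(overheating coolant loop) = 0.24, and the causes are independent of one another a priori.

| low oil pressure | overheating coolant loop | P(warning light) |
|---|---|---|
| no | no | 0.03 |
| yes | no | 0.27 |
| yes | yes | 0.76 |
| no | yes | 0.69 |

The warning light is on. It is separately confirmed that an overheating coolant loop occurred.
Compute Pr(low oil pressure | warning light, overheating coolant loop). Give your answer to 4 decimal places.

For the numerator, keep only low oil pressure=true terms: 0.76*0.231 = 0.175560
The normalizing constant is 0.69*0.769 + 0.76*0.231 = 0.706170
Posterior = 0.175560 / 0.706170 ≈ 0.2486

Pr(low oil pressure | warning light, overheating coolant loop) ≈ 0.2486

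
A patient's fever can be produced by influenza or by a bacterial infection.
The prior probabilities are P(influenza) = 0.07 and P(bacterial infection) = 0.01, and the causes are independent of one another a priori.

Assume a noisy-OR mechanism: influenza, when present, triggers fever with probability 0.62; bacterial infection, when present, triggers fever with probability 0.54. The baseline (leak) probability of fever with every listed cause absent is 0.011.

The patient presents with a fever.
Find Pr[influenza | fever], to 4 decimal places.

Pr[influenza | fever] ≈ 0.7426

Under noisy-OR, P(fever | causes) = 1 − (1−0.011)·∏(1−qᵢ) over the active causes.
P(fever) = 0.011*0.93*0.99 + 0.54506*0.93*0.01 + 0.62418*0.07*0.99 + 0.827123*0.07*0.01 = 0.010128 + 0.005069 + 0.043256 + 0.000579 = 0.059032
The influenza-present share is 0.043256 + 0.000579 = 0.043835.
So P(influenza | fever) = 0.043835/0.059032 ≈ 0.7426.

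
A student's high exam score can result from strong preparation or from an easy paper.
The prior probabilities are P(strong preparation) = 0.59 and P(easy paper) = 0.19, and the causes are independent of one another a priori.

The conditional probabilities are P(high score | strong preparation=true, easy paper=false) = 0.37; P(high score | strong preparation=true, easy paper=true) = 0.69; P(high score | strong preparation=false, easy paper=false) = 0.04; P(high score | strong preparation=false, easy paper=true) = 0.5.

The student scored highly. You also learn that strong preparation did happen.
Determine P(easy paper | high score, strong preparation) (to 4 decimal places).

Sum P(high score|·) weighted by the priors over both values of easy paper:
  P(high score | strong preparation) = 0.37*0.81 + 0.69*0.19
        = 0.299700 + 0.131100 = 0.430800
Configurations with easy paper contribute 0.131100, so
  P(easy paper | high score, strong preparation) = 0.131100 / 0.430800 ≈ 0.3043

P(easy paper | high score, strong preparation) ≈ 0.3043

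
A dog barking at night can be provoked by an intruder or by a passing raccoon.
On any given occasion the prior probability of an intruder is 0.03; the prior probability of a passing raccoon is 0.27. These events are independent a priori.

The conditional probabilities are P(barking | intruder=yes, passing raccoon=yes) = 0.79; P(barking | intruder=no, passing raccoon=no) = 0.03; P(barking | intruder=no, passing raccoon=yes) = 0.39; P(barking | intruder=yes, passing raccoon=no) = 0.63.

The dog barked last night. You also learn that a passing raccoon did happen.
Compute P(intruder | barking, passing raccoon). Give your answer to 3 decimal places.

P(intruder | barking, passing raccoon) ≈ 0.059

By total probability over both values of intruder:
  P(barking | passing raccoon) = 0.39·0.97 + 0.79·0.03
        = 0.378300 + 0.023700 = 0.402000
Keeping only the intruder-present terms gives 0.023700, so
  P(intruder | barking, passing raccoon) = 0.023700 / 0.402000 ≈ 0.059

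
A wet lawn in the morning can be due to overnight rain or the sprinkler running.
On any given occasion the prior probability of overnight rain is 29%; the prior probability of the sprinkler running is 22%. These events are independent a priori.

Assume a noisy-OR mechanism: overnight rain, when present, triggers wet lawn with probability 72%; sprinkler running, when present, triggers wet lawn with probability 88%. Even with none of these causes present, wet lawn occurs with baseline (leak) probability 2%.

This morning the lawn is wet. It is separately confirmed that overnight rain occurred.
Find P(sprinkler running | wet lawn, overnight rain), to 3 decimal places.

Under noisy-OR, P(wet lawn | causes) = 1 − (1−0.02)·∏(1−qᵢ) over the active causes.
For the numerator, keep only sprinkler running=true terms: 0.967072×0.22 = 0.212756
Normalizer over all consistent configurations: 0.7256×0.78 + 0.967072×0.22 = 0.778724
P(sprinkler running | wet lawn, overnight rain) = 0.212756/0.778724 ≈ 0.273

P(sprinkler running | wet lawn, overnight rain) ≈ 0.273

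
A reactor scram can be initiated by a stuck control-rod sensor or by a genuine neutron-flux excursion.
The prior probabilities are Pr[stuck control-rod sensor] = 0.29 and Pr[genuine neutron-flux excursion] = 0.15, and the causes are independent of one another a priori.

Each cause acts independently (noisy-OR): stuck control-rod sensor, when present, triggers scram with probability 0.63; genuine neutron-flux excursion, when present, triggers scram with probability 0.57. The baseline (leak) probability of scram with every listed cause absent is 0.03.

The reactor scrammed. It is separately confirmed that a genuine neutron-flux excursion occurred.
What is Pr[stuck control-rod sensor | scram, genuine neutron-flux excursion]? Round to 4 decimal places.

Under noisy-OR, P(scram | causes) = 1 − (1−0.03)·∏(1−qᵢ) over the active causes.
Enumerate both values of stuck control-rod sensor and weight by the priors:
  P(scram | genuine neutron-flux excursion) = 0.5829*0.71 + 0.845673*0.29
        = 0.413859 + 0.245245 = 0.659104
The terms with stuck control-rod sensor present sum to 0.245245, so
  P(stuck control-rod sensor | scram, genuine neutron-flux excursion) = 0.245245 / 0.659104 ≈ 0.3721

Pr[stuck control-rod sensor | scram, genuine neutron-flux excursion] ≈ 0.3721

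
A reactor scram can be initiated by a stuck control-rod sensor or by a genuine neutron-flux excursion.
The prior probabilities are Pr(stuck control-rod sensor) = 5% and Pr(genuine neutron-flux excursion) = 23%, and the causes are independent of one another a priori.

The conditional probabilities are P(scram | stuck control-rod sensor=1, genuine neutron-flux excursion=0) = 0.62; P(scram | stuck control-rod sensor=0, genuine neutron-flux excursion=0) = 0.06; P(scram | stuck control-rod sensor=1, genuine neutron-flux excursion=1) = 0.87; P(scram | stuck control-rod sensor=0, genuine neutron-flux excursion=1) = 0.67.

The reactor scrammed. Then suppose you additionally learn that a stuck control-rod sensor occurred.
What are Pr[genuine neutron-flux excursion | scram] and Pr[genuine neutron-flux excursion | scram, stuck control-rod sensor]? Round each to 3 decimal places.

Enumerate the 4 (stuck control-rod sensor, genuine neutron-flux excursion) configurations and weight by the priors:
  P(scram) = 0.06*0.95*0.77 + 0.67*0.95*0.23 + 0.62*0.05*0.77 + 0.87*0.05*0.23
        = 0.043890 + 0.146395 + 0.023870 + 0.010005 = 0.224160
Configurations with genuine neutron-flux excursion contribute 0.156400, so
  P(genuine neutron-flux excursion | scram) = 0.156400 / 0.224160 ≈ 0.698

Now condition on the additional information:
Numerator (weight on configurations with genuine neutron-flux excursion): 0.87*0.23 = 0.200100
Normalizer over all consistent configurations: 0.62*0.77 + 0.87*0.23 = 0.677500
P(genuine neutron-flux excursion | scram, stuck control-rod sensor) = 0.200100/0.677500 ≈ 0.295
— stuck control-rod sensor explains away the evidence for genuine neutron-flux excursion.

Pr[genuine neutron-flux excursion | scram] ≈ 0.698; Pr[genuine neutron-flux excursion | scram, stuck control-rod sensor] ≈ 0.295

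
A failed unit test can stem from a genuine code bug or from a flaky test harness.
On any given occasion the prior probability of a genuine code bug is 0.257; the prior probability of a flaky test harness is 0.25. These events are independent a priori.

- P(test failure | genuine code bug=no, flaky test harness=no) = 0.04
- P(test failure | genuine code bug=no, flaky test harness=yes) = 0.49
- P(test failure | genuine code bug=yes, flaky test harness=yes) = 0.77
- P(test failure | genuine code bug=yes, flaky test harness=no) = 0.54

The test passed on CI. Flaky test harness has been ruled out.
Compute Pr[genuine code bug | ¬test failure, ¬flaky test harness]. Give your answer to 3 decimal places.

Weight on genuine code bug=true, given the evidence: 0.46×0.257 = 0.118220
Normalizer over all consistent configurations: 0.96×0.743 + 0.46×0.257 = 0.831500
P(genuine code bug | ¬test failure, ¬flaky test harness) = 0.118220/0.831500 ≈ 0.142

Pr[genuine code bug | ¬test failure, ¬flaky test harness] ≈ 0.142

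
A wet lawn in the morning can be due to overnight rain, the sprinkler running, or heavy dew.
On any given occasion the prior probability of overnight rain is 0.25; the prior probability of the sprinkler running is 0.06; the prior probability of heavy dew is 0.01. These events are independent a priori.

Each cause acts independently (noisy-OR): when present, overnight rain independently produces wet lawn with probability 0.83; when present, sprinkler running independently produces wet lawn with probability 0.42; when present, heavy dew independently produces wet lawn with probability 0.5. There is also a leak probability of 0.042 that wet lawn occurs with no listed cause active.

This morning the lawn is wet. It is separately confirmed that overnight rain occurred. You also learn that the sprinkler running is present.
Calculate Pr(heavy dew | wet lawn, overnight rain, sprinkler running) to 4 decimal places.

Pr(heavy dew | wet lawn, overnight rain, sprinkler running) ≈ 0.0105

Under noisy-OR, P(wet lawn | causes) = 1 − (1−0.042)·∏(1−qᵢ) over the active causes.
Numerator (weight on configurations with heavy dew): 0.952771×0.01 = 0.009528
Denominator P(wet lawn | overnight rain, sprinkler running): 0.905541×0.99 + 0.952771×0.01 = 0.906014
P(heavy dew | wet lawn, overnight rain, sprinkler running) = 0.009528/0.906014 ≈ 0.0105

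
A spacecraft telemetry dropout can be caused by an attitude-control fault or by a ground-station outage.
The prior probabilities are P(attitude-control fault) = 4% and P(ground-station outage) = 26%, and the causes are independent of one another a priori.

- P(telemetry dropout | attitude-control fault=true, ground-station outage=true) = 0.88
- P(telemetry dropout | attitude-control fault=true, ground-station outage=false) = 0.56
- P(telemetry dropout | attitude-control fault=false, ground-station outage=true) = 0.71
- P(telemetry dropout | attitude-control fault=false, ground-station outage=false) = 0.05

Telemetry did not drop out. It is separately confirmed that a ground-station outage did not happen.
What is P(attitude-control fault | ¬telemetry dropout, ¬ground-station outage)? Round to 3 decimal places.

Sum P(¬telemetry dropout|·) weighted by the priors over both values of attitude-control fault:
  P(¬telemetry dropout | ¬ground-station outage) = 0.95×0.96 + 0.44×0.04
        = 0.912000 + 0.017600 = 0.929600
Configurations with attitude-control fault contribute 0.017600, so
  P(attitude-control fault | ¬telemetry dropout, ¬ground-station outage) = 0.017600 / 0.929600 ≈ 0.019

P(attitude-control fault | ¬telemetry dropout, ¬ground-station outage) ≈ 0.019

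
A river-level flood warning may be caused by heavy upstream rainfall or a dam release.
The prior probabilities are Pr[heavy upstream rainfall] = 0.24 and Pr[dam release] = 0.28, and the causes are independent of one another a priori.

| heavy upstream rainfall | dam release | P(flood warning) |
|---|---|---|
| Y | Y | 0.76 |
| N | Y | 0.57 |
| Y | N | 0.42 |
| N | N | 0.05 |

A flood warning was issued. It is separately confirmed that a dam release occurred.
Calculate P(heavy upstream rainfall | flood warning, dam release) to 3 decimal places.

P(heavy upstream rainfall | flood warning, dam release) ≈ 0.296

Sum P(flood warning|·) weighted by the priors over both values of heavy upstream rainfall:
  P(flood warning | dam release) = 0.57·0.76 + 0.76·0.24
        = 0.433200 + 0.182400 = 0.615600
The terms with heavy upstream rainfall present sum to 0.182400, so
  P(heavy upstream rainfall | flood warning, dam release) = 0.182400 / 0.615600 ≈ 0.296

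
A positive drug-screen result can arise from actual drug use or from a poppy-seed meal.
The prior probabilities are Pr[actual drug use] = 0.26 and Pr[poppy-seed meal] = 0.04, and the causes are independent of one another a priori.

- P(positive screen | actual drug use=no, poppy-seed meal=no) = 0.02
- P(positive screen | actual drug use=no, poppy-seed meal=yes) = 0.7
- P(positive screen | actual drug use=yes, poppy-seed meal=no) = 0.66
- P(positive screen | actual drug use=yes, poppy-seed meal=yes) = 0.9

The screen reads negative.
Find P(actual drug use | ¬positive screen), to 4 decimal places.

Weight on actual drug use=true, given the evidence: 0.084864 + 0.001040 = 0.085904
The normalizing constant is 0.98·0.74·0.96 + 0.3·0.74·0.04 + 0.34·0.26·0.96 + 0.1·0.26·0.04 = 0.790976
P(actual drug use | ¬positive screen) = 0.085904/0.790976 ≈ 0.1086

P(actual drug use | ¬positive screen) ≈ 0.1086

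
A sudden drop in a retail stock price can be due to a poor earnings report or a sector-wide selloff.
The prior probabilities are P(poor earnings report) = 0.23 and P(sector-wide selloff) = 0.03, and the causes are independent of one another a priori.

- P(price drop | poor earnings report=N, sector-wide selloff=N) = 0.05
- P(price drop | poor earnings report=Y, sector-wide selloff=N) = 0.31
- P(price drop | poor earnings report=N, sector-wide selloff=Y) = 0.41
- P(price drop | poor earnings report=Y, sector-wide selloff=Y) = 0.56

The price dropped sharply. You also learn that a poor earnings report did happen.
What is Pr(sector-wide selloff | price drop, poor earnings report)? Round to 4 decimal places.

P(price drop | poor earnings report) = 0.31·0.97 + 0.56·0.03 = 0.300700 + 0.016800 = 0.317500
Restricting to configurations with sector-wide selloff present: 0.56·0.03 = 0.016800.
P(sector-wide selloff | price drop, poor earnings report) = 0.016800 / 0.317500 ≈ 0.0529

Pr(sector-wide selloff | price drop, poor earnings report) ≈ 0.0529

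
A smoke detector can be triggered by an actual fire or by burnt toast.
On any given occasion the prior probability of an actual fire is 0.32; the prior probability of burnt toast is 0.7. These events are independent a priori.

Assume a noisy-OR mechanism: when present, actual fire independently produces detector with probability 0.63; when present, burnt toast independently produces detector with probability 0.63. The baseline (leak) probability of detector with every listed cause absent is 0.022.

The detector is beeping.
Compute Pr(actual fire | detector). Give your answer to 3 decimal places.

Pr(actual fire | detector) ≈ 0.453

Under noisy-OR, P(detector | causes) = 1 − (1−0.022)·∏(1−qᵢ) over the active causes.
P(detector) = 0.022*0.68*0.3 + 0.63814*0.68*0.7 + 0.63814*0.32*0.3 + 0.866112*0.32*0.7 = 0.004488 + 0.303755 + 0.061261 + 0.194009 = 0.563513
Of this, 0.255270 comes from 0.061261 + 0.194009 (the actual fire=true cases).
So P(actual fire | detector) = 0.255270/0.563513 ≈ 0.453.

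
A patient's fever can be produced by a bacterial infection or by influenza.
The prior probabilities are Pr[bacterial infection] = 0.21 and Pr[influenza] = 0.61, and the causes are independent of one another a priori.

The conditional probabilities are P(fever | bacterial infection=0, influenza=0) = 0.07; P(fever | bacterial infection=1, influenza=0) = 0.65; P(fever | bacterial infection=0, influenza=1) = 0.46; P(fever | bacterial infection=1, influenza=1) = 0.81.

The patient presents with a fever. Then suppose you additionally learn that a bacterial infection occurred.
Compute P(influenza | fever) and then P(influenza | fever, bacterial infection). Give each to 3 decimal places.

P(fever) = 0.07·0.79·0.39 + 0.46·0.79·0.61 + 0.65·0.21·0.39 + 0.81·0.21·0.61 = 0.021567 + 0.221674 + 0.053235 + 0.103761 = 0.400237
The influenza-present share is 0.221674 + 0.103761 = 0.325435.
P(influenza | fever) = 0.325435 / 0.400237 ≈ 0.813

With the extra evidence:
Enumerate both values of influenza and weight by the priors:
  P(fever | bacterial infection) = 0.65*0.39 + 0.81*0.61
        = 0.253500 + 0.494100 = 0.747600
The terms with influenza present sum to 0.494100, so
  P(influenza | fever, bacterial infection) = 0.494100 / 0.747600 ≈ 0.661

P(influenza | fever) ≈ 0.813; P(influenza | fever, bacterial infection) ≈ 0.661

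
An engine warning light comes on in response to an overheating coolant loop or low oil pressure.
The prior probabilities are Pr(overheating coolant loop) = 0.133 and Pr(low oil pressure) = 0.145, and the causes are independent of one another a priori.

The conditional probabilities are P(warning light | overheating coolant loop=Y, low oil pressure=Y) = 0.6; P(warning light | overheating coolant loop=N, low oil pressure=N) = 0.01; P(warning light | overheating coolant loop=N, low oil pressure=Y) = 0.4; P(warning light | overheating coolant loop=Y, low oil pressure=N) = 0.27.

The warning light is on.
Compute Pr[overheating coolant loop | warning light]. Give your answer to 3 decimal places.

Pr[overheating coolant loop | warning light] ≈ 0.423

P(warning light) = 0.01×0.867×0.855 + 0.4×0.867×0.145 + 0.27×0.133×0.855 + 0.6×0.133×0.145 = 0.007413 + 0.050286 + 0.030703 + 0.011571 = 0.099973
Of this, 0.042274 comes from 0.030703 + 0.011571 (the overheating coolant loop=true cases).
So P(overheating coolant loop | warning light) = 0.042274/0.099973 ≈ 0.423.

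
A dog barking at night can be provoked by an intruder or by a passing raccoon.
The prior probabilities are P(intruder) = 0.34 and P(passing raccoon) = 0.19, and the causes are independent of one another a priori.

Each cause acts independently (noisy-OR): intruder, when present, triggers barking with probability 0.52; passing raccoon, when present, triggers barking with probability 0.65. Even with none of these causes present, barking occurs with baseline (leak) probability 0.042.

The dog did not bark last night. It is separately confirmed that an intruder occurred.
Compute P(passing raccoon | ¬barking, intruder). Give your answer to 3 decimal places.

P(passing raccoon | ¬barking, intruder) ≈ 0.076

Under noisy-OR, P(barking | causes) = 1 − (1−0.042)·∏(1−qᵢ) over the active causes.
P(¬barking | intruder) = 0.45984*0.81 + 0.160944*0.19 = 0.372470 + 0.030579 = 0.403049
The passing raccoon-present share is 0.160944*0.19 = 0.030579.
P(passing raccoon | ¬barking, intruder) = 0.030579 / 0.403049 ≈ 0.076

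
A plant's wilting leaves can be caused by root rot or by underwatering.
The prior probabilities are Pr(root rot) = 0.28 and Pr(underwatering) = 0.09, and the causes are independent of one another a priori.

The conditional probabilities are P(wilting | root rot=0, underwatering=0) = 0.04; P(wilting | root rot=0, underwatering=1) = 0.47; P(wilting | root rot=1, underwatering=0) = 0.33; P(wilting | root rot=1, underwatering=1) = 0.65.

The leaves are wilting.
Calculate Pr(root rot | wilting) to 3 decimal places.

P(wilting) = 0.04·0.72·0.91 + 0.47·0.72·0.09 + 0.33·0.28·0.91 + 0.65·0.28·0.09 = 0.026208 + 0.030456 + 0.084084 + 0.016380 = 0.157128
Restricting to configurations with root rot present: 0.084084 + 0.016380 = 0.100464.
P(root rot | wilting) = 0.100464 / 0.157128 ≈ 0.639

Pr(root rot | wilting) ≈ 0.639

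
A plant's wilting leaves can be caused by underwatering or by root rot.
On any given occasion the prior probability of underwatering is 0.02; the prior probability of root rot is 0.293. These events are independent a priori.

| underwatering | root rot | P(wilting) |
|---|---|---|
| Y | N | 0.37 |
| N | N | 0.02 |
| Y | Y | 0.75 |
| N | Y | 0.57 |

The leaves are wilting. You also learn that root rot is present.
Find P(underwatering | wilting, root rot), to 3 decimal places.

P(wilting | root rot) = 0.57*0.98 + 0.75*0.02 = 0.558600 + 0.015000 = 0.573600
The underwatering-present share is 0.75*0.02 = 0.015000.
P(underwatering | wilting, root rot) = 0.015000 / 0.573600 ≈ 0.026

P(underwatering | wilting, root rot) ≈ 0.026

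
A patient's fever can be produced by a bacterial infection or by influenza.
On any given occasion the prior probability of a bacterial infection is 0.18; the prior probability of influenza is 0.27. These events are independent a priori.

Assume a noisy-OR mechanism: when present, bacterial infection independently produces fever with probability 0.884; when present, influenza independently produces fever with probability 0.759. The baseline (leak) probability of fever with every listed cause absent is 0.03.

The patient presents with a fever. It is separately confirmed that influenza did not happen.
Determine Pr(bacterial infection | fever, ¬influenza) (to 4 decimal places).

Pr(bacterial infection | fever, ¬influenza) ≈ 0.8666

Under noisy-OR, P(fever | causes) = 1 − (1−0.03)·∏(1−qᵢ) over the active causes.
P(fever | ¬influenza) = 0.03·0.82 + 0.88748·0.18 = 0.024600 + 0.159746 = 0.184346
Restricting to configurations with bacterial infection present: 0.88748·0.18 = 0.159746.
P(bacterial infection | fever, ¬influenza) = 0.159746 / 0.184346 ≈ 0.8666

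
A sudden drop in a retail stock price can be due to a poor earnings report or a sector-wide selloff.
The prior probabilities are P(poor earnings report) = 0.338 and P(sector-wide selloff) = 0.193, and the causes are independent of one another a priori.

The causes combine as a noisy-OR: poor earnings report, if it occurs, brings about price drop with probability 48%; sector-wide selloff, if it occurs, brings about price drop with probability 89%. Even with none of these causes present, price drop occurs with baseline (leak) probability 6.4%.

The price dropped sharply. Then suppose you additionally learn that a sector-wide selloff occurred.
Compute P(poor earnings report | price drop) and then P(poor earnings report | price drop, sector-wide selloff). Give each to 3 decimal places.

Under noisy-OR, P(price drop | causes) = 1 − (1−0.064)·∏(1−qᵢ) over the active causes.
For the numerator, keep only poor earnings report=true terms: 0.140005 + 0.061741 = 0.201746
Normalizer over all consistent configurations: 0.064*0.662*0.807 + 0.89704*0.662*0.193 + 0.51328*0.338*0.807 + 0.946461*0.338*0.193 = 0.350548
Posterior = 0.201746 / 0.350548 ≈ 0.576

With the extra evidence:
For the numerator, keep only poor earnings report=true terms: 0.946461×0.338 = 0.319904
The normalizing constant is 0.89704×0.662 + 0.946461×0.338 = 0.913744
Posterior = 0.319904 / 0.913744 ≈ 0.350
Conditioning on sector-wide selloff lowers the posterior on poor earnings report: the classic explaining-away effect in a common-effect structure.

P(poor earnings report | price drop) ≈ 0.576; P(poor earnings report | price drop, sector-wide selloff) ≈ 0.350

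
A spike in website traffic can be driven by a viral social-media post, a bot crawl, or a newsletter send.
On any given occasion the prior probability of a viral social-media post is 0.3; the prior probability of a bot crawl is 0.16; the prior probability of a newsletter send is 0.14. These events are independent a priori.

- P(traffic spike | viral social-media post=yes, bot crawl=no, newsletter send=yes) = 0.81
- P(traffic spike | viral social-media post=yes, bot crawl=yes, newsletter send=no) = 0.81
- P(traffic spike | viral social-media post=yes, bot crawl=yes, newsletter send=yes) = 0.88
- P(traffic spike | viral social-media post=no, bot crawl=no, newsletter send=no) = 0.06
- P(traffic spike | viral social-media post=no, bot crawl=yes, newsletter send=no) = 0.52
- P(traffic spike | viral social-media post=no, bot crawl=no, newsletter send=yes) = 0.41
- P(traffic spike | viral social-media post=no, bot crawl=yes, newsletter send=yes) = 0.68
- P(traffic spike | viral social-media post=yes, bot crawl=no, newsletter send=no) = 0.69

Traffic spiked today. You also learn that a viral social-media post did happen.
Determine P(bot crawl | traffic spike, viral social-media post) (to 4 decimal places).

P(bot crawl | traffic spike, viral social-media post) ≈ 0.1810

Sum P(traffic spike|·) weighted by the priors over the 4 (bot crawl, newsletter send) configurations:
  P(traffic spike | viral social-media post) = 0.69·0.84·0.86 + 0.81·0.84·0.14 + 0.81·0.16·0.86 + 0.88·0.16·0.14
        = 0.498456 + 0.095256 + 0.111456 + 0.019712 = 0.724880
Keeping only the bot crawl-present terms gives 0.131168, so
  P(bot crawl | traffic spike, viral social-media post) = 0.131168 / 0.724880 ≈ 0.1810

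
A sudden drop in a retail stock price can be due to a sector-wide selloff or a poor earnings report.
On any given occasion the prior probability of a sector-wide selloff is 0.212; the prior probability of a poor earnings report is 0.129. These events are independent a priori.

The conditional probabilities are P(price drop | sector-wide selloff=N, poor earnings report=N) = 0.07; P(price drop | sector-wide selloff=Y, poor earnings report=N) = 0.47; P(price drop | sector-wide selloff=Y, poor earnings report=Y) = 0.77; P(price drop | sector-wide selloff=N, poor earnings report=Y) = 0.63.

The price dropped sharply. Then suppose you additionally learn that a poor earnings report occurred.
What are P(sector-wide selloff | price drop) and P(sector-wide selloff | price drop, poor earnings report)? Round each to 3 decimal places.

P(sector-wide selloff | price drop) ≈ 0.490; P(sector-wide selloff | price drop, poor earnings report) ≈ 0.247

Numerator (weight on configurations with sector-wide selloff): 0.086786 + 0.021058 = 0.107844
Denominator P(price drop): 0.07×0.788×0.871 + 0.63×0.788×0.129 + 0.47×0.212×0.871 + 0.77×0.212×0.129 = 0.219929
Posterior = 0.107844 / 0.219929 ≈ 0.490

With the extra evidence:
P(price drop | poor earnings report) = 0.63×0.788 + 0.77×0.212 = 0.496440 + 0.163240 = 0.659680
The sector-wide selloff-present share is 0.77×0.212 = 0.163240.
So P(sector-wide selloff | price drop, poor earnings report) = 0.163240/0.659680 ≈ 0.247.
This is intercausal reasoning (explaining away): once poor earnings report accounts for the price drop, sector-wide selloff becomes less likely.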